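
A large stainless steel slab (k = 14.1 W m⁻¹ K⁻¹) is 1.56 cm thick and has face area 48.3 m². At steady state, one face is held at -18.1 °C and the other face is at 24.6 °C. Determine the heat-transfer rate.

Q = kA·ΔT/L = 14.1 × 48.3 × |-18.1 °C − 24.6 °C| / 0.0156 = 1.86×10^6 W

Q = 1.86×10^6 W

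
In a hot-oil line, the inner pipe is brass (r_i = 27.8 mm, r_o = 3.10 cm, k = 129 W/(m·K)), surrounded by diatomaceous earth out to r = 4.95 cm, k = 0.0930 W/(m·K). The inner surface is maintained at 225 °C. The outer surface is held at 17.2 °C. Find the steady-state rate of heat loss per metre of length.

Resistance network (inner→outer):
  R'_brass = ln(0.0310/0.0278)/(2πk) = 0.1090/(2π·129) = 1.344×10^-4 m·K/W
  R'_diatomaceous earth = ln(0.0495/0.0310)/(2πk) = 0.4680/(2π·0.0930) = 0.8009 m·K/W
ΣR = 1.344×10^-4 + 0.8009 = 0.8010 m·K/W
Q' = ΔT/ΣR = (225 °C − 17.2 °C)/0.8010 = 259 W/m

Q' = 259 W/m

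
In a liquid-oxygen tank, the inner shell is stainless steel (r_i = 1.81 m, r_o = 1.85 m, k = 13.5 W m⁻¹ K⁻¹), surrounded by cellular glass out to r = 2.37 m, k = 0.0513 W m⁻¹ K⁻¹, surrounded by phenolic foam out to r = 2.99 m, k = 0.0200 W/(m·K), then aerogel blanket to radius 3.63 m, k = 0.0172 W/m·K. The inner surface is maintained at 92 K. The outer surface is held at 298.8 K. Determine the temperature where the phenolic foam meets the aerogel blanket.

T = 228.7 K

Treat each layer as a resistance in series:
  R_stainless steel = (1/1.81 − 1/1.85)/(4πk) = 0.01195/(4π·13.5) = 7.042×10^-5 K/W
  R_cellular glass = (1/1.85 − 1/2.37)/(4πk) = 0.1186/(4π·0.0513) = 0.1840 K/W
  R_phenolic foam = (1/2.37 − 1/2.99)/(4πk) = 0.08749/(4π·0.0200) = 0.3481 K/W
  R_aerogel blanket = (1/2.99 − 1/3.63)/(4πk) = 0.05897/(4π·0.0172) = 0.2728 K/W
ΣR = 7.042×10^-5 + 0.1840 + 0.3481 + 0.2728 = 0.8050 K/W
Q = ΔT/ΣR = (92 K − 298.8 K)/0.8050 = -256.9 W
From the inner boundary to the phenolic foam/aerogel blanket interface, ΣR_partial = 0.5322 K/W.
T_interface = T_in − Q·ΣR_partial = 92 K − (-256.9)(0.5322) = 228.7 K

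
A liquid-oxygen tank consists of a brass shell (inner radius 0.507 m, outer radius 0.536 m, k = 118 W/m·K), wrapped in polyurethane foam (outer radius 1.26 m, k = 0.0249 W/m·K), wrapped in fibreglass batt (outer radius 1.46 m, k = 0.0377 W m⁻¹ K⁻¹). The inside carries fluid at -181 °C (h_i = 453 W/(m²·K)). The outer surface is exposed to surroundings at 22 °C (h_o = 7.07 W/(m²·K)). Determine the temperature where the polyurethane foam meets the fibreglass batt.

T = 9.0 °C

Series thermal resistances, inner to outer:
  R_conv,in = 1/(4πr²h) = 1/(4π·0.507²·453) = 6.834×10^-4 K/W
  R_brass = (1/0.507 − 1/0.536)/(4πk) = 0.1067/(4π·118) = 7.197×10^-5 K/W
  R_polyurethane foam = (1/0.536 − 1/1.26)/(4πk) = 1.072/(4π·0.0249) = 3.426 K/W
  R_fibreglass batt = (1/1.26 − 1/1.46)/(4πk) = 0.1087/(4π·0.0377) = 0.2295 K/W
  R_conv,out = 1/(4πr²h) = 1/(4π·1.46²·7.07) = 0.005280 K/W
ΣR = 6.834×10^-4 + 7.197×10^-5 + 3.426 + 0.2295 + 0.005280 = 3.662 K/W
Q = ΔT/ΣR = (-181 °C − 22 °C)/3.662 = -55.43 W
From the inner boundary to the polyurethane foam/fibreglass batt interface, ΣR_partial = 3.427 K/W.
T_interface = T_in − Q·ΣR_partial = -181 °C − (-55.43)(3.427) = 9.0 °C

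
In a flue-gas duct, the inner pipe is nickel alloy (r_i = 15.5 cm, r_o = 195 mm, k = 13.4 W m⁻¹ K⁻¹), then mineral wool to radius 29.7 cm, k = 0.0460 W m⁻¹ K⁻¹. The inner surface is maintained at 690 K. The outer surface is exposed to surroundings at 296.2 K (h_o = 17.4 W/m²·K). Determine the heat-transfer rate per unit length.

Treat each layer as a resistance in series:
  R'_nickel alloy = ln(0.195/0.155)/(2πk) = 0.2296/(2π·13.4) = 0.002727 m·K/W
  R'_mineral wool = ln(0.297/0.195)/(2πk) = 0.4207/(2π·0.0460) = 1.456 m·K/W
  R'_conv,out = 1/(2πr h) = 1/(2π·0.297·17.4) = 0.03080 m·K/W
ΣR = 0.002727 + 1.456 + 0.03080 = 1.490 m·K/W
Q' = ΔT/ΣR = (690 K − 296.2 K)/1.490 = 264 W/m

Q' = 264 W/m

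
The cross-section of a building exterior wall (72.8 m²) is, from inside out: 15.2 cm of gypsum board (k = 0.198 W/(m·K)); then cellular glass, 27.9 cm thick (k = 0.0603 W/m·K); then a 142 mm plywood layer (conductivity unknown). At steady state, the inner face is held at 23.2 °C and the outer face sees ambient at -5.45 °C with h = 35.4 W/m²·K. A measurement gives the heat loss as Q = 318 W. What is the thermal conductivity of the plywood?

k = 0.125 W/m·K

ΣR = ΔT/Q = |23.2 − -5.45|/318 = 0.09009 K/W
Known resistances:
  R_gypsum board = L/(kA) = 0.152/(0.198·72.8) = 0.01055 K/W
  R_cellular glass = L/(kA) = 0.279/(0.0603·72.8) = 0.06356 K/W
  R_conv,out = 1/(hA) = 1/(35.4·72.8) = 3.880×10^-4 K/W
R_plywood = ΣR − ΣR_known = 0.09009 − 0.07450 = 0.01559 K/W
L/(kA) = 0.01559 ⇒ k = 0.142/(0.01559·72.8) = 0.125 W/m·K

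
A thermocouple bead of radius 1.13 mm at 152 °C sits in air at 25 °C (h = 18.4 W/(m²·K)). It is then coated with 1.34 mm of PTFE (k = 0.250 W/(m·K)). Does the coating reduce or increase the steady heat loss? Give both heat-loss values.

Critical radius for a sphere: r_cr = 2k/h = 0.0272 m = 2.72 cm.
Outer radius after coating: r₂ = 0.00113 + 0.00134 = 0.00247 m.
Since r₁ < r_cr and r₂ ≤ r_cr, the coating moves toward the maximum at r_cr — heat loss rises.
Bare: R = 1/(4πr₁²h) = 3387 K/W; Q = 127/3387 = 0.0375 W.
Coated: R = R_cond + R_conv = 861.7 K/W; Q = 127/861.7 = 0.147 W.

increases: 0.0375 → 0.147 W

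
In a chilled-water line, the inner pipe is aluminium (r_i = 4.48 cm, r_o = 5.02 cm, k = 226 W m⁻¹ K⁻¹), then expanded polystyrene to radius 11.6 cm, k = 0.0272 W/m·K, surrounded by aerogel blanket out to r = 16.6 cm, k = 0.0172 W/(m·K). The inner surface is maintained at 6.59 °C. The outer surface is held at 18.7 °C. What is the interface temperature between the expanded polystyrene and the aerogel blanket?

Resistance network (inner→outer):
  R'_aluminium = ln(0.0502/0.0448)/(2πk) = 0.1138/(2π·226) = 8.015×10^-5 m·K/W
  R'_expanded polystyrene = ln(0.116/0.0502)/(2πk) = 0.8376/(2π·0.0272) = 4.901 m·K/W
  R'_aerogel blanket = ln(0.166/0.116)/(2πk) = 0.3584/(2π·0.0172) = 3.316 m·K/W
ΣR = 8.015×10^-5 + 4.901 + 3.316 = 8.217 m·K/W
Q' = ΔT/ΣR = (6.59 °C − 18.7 °C)/8.217 = -1.474 W/m
From the inner boundary to the expanded polystyrene/aerogel blanket interface, ΣR_partial = 4.901 m·K/W.
T_interface = T_in − Q'·ΣR_partial = 6.59 °C − (-1.474)(4.901) = 13.8 °C

T = 13.8 °C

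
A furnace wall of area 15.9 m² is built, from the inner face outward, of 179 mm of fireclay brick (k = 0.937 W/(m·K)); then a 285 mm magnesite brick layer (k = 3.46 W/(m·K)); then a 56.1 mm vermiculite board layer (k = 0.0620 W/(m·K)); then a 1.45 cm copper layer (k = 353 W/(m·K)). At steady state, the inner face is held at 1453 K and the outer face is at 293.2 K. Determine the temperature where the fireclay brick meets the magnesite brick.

Series thermal resistances, inner to outer:
  R_fireclay brick = L/(kA) = 0.179/(0.937·15.9) = 0.01201 K/W
  R_magnesite brick = L/(kA) = 0.285/(3.46·15.9) = 0.005180 K/W
  R_vermiculite board = L/(kA) = 0.0561/(0.0620·15.9) = 0.05691 K/W
  R_copper = L/(kA) = 0.0145/(353·15.9) = 2.583×10^-6 K/W
ΣR = 0.01201 + 0.005180 + 0.05691 + 2.583×10^-6 = 0.07410 K/W
Q = ΔT/ΣR = (1453 K − 293.2 K)/0.07410 = 15650 W
From the inner boundary to the fireclay brick/magnesite brick interface, ΣR_partial = 0.01201 K/W.
T_interface = T_in − Q·ΣR_partial = 1453 K − (15650)(0.01201) = 1265 K

T = 1265 K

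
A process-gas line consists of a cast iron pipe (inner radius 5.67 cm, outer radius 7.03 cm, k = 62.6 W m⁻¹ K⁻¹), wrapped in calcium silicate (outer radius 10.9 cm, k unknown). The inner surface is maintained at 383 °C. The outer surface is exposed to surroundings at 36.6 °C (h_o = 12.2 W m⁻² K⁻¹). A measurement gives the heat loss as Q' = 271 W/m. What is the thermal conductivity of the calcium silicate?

ΣR = ΔT/Q' = |383 − 36.6|/271 = 1.278 m·K/W
Known resistances:
  R'_cast iron = ln(0.0703/0.0567)/(2πk) = 0.2150/(2π·62.6) = 5.466×10^-4 m·K/W
  R'_conv,out = 1/(2πr h) = 1/(2π·0.109·12.2) = 0.1197 m·K/W
R_calcium silicate = ΣR − ΣR_known = 1.278 − 0.1202 = 1.158 m·K/W
ln(r₂/r₁)/(2πk) = 1.158 ⇒ k = 0.4386/(2π·1.158) = 0.0603 W/m·K

k = 0.0603 W/m·K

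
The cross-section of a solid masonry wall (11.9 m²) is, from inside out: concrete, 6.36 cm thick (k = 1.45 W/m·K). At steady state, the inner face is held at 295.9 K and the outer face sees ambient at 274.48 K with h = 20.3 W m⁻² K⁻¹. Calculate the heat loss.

Q = 2.74 kW

Resistance network (inner→outer):
  R_concrete = L/(kA) = 0.0636/(1.45·11.9) = 0.003686 K/W
  R_conv,out = 1/(hA) = 1/(20.3·11.9) = 0.004140 K/W
ΣR = 0.003686 + 0.004140 = 0.007826 K/W
Q = ΔT/ΣR = (295.9 K − 274.48 K)/0.007826 = 2740 W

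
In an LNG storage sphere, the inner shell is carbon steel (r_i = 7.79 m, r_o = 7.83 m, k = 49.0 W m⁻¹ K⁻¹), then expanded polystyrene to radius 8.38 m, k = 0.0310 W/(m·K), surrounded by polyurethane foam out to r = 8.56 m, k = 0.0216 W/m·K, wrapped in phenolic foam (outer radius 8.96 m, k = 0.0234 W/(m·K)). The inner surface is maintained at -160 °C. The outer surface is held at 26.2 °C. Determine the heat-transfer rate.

Series thermal resistances, inner to outer:
  R_carbon steel = (1/7.79 − 1/7.83)/(4πk) = 6.558×10^-4/(4π·49.0) = 1.065×10^-6 K/W
  R_expanded polystyrene = (1/7.83 − 1/8.38)/(4πk) = 0.008382/(4π·0.0310) = 0.02152 K/W
  R_polyurethane foam = (1/8.38 − 1/8.56)/(4πk) = 0.002509/(4π·0.0216) = 0.009245 K/W
  R_phenolic foam = (1/8.56 − 1/8.96)/(4πk) = 0.005215/(4π·0.0234) = 0.01774 K/W
ΣR = 1.065×10^-6 + 0.02152 + 0.009245 + 0.01774 = 0.04851 K/W
Q = ΔT/ΣR = (-160 °C − 26.2 °C)/0.04851 = -3840 W
(Negative Q ⇒ heat flows inward; heat gain = 3840 W.)

Q = 3.84 kW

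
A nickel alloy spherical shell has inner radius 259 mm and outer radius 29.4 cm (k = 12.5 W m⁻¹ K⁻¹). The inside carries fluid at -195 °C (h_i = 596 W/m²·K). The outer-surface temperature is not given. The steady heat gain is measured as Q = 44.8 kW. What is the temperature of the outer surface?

Sum the resistances:
  R_conv,in = 1/(4πr²h) = 1/(4π·0.259²·596) = 0.001990 K/W
  R_nickel alloy = (1/0.259 − 1/0.294)/(4πk) = 0.4596/(4π·12.5) = 0.002926 K/W
ΣR = 0.004917 K/W
ΔT = Q·ΣR = 44800 × 0.004917 = 220.3 K
Heat flows inward, so T_out = T_in + ΔT = -195 + 220.3 = 25.3 °C

T_out = 25.3 °C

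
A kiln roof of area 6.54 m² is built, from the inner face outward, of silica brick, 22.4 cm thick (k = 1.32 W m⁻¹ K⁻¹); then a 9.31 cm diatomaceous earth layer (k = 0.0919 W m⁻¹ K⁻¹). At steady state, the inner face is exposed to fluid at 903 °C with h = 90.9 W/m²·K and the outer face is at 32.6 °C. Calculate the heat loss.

Treat each layer as a resistance in series:
  R_conv,in = 1/(hA) = 1/(90.9·6.54) = 0.001682 K/W
  R_silica brick = L/(kA) = 0.224/(1.32·6.54) = 0.02595 K/W
  R_diatomaceous earth = L/(kA) = 0.0931/(0.0919·6.54) = 0.1549 K/W
ΣR = 0.001682 + 0.02595 + 0.1549 = 0.1825 K/W
Q = ΔT/ΣR = (903 °C − 32.6 °C)/0.1825 = 4770 W

Q = 4.77 kW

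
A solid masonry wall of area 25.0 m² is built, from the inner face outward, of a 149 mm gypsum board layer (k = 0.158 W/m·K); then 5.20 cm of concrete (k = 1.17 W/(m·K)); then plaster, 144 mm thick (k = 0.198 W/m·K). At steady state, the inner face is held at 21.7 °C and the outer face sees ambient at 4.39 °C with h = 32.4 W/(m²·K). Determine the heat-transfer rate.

Q = 248 W

Series thermal resistances, inner to outer:
  R_gypsum board = L/(kA) = 0.149/(0.158·25.0) = 0.03772 K/W
  R_concrete = L/(kA) = 0.0520/(1.17·25.0) = 0.001778 K/W
  R_plaster = L/(kA) = 0.144/(0.198·25.0) = 0.02909 K/W
  R_conv,out = 1/(hA) = 1/(32.4·25.0) = 0.001235 K/W
ΣR = 0.03772 + 0.001778 + 0.02909 + 0.001235 = 0.06982 K/W
Q = ΔT/ΣR = (21.7 °C − 4.39 °C)/0.06982 = 248 W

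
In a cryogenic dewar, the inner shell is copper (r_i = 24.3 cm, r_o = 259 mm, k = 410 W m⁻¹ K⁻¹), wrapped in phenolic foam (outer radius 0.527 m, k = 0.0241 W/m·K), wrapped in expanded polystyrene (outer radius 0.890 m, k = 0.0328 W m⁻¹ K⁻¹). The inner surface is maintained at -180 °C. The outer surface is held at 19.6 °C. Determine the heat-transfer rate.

Series thermal resistances, inner to outer:
  R_copper = (1/0.243 − 1/0.259)/(4πk) = 0.2542/(4π·410) = 4.934×10^-5 K/W
  R_phenolic foam = (1/0.259 − 1/0.527)/(4πk) = 1.963/(4π·0.0241) = 6.483 K/W
  R_expanded polystyrene = (1/0.527 − 1/0.890)/(4πk) = 0.7739/(4π·0.0328) = 1.878 K/W
ΣR = 4.934×10^-5 + 6.483 + 1.878 = 8.361 K/W
Q = ΔT/ΣR = (-180 °C − 19.6 °C)/8.361 = -23.9 W
(Negative Q ⇒ heat flows inward; heat gain = 23.9 W.)

Q = 23.9 W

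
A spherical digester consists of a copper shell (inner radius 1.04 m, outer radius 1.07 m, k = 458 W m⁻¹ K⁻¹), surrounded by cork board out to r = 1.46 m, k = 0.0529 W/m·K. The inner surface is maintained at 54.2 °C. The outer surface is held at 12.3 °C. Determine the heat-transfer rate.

Treat each layer as a resistance in series:
  R_copper = (1/1.04 − 1/1.07)/(4πk) = 0.02696/(4π·458) = 4.684×10^-6 K/W
  R_cork board = (1/1.07 − 1/1.46)/(4πk) = 0.2496/(4π·0.0529) = 0.3755 K/W
ΣR = 4.684×10^-6 + 0.3755 = 0.3755 K/W
Q = ΔT/ΣR = (54.2 °C − 12.3 °C)/0.3755 = 112 W

Q = 112 W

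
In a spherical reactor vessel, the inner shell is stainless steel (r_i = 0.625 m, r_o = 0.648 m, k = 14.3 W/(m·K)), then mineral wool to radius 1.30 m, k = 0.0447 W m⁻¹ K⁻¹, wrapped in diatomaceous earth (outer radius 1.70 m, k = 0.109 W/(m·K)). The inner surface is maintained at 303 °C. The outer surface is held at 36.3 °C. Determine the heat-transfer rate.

Series thermal resistances, inner to outer:
  R_stainless steel = (1/0.625 − 1/0.648)/(4πk) = 0.05679/(4π·14.3) = 3.160×10^-4 K/W
  R_mineral wool = (1/0.648 − 1/1.30)/(4πk) = 0.7740/(4π·0.0447) = 1.378 K/W
  R_diatomaceous earth = (1/1.30 − 1/1.70)/(4πk) = 0.1810/(4π·0.109) = 0.1321 K/W
ΣR = 3.160×10^-4 + 1.378 + 0.1321 = 1.510 K/W
Q = ΔT/ΣR = (303 °C − 36.3 °C)/1.510 = 177 W

Q = 177 W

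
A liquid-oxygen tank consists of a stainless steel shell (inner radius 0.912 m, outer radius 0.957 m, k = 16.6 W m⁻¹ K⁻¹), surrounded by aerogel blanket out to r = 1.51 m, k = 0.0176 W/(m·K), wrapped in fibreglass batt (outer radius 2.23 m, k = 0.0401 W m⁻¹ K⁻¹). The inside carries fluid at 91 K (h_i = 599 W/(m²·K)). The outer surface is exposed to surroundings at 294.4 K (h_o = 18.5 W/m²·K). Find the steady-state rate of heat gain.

Treat each layer as a resistance in series:
  R_conv,in = 1/(4πr²h) = 1/(4π·0.912²·599) = 1.597×10^-4 K/W
  R_stainless steel = (1/0.912 − 1/0.957)/(4πk) = 0.05156/(4π·16.6) = 2.472×10^-4 K/W
  R_aerogel blanket = (1/0.957 − 1/1.51)/(4πk) = 0.3827/(4π·0.0176) = 1.730 K/W
  R_fibreglass batt = (1/1.51 − 1/2.23)/(4πk) = 0.2138/(4π·0.0401) = 0.4243 K/W
  R_conv,out = 1/(4πr²h) = 1/(4π·2.23²·18.5) = 8.650×10^-4 K/W
ΣR = 1.597×10^-4 + 2.472×10^-4 + 1.730 + 0.4243 + 8.650×10^-4 = 2.156 K/W
Q = ΔT/ΣR = (91 K − 294.4 K)/2.156 = -94.3 W
(Negative Q ⇒ heat flows inward; heat gain = 94.3 W.)

Q = 94.3 W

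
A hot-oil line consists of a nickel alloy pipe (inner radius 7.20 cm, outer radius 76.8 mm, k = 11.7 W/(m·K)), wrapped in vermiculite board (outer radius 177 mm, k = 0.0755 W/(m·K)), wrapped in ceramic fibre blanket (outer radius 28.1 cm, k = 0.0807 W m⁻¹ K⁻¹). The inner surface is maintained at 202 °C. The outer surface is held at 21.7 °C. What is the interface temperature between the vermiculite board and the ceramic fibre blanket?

Treat each layer as a resistance in series:
  R'_nickel alloy = ln(0.0768/0.0720)/(2πk) = 0.06454/(2π·11.7) = 8.779×10^-4 m·K/W
  R'_vermiculite board = ln(0.177/0.0768)/(2πk) = 0.8349/(2π·0.0755) = 1.760 m·K/W
  R'_ceramic fibre blanket = ln(0.281/0.177)/(2πk) = 0.4622/(2π·0.0807) = 0.9116 m·K/W
ΣR = 8.779×10^-4 + 1.760 + 0.9116 = 2.672 m·K/W
Q' = ΔT/ΣR = (202 °C − 21.7 °C)/2.672 = 67.48 W/m
From the inner boundary to the vermiculite board/ceramic fibre blanket interface, ΣR_partial = 1.761 m·K/W.
T_interface = T_in − Q'·ΣR_partial = 202 °C − (67.48)(1.761) = 83.2 °C

T = 83.2 °C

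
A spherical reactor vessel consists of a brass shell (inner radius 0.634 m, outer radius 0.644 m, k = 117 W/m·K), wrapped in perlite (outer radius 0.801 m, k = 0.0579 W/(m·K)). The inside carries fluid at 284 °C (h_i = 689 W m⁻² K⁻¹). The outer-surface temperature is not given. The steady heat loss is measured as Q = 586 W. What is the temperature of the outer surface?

Sum the resistances:
  R_conv,in = 1/(4πr²h) = 1/(4π·0.634²·689) = 2.873×10^-4 K/W
  R_brass = (1/0.634 − 1/0.644)/(4πk) = 0.02449/(4π·117) = 1.666×10^-5 K/W
  R_perlite = (1/0.644 − 1/0.801)/(4πk) = 0.3044/(4π·0.0579) = 0.4183 K/W
ΣR = 0.4186 K/W
ΔT = Q·ΣR = 586 × 0.4186 = 245.3 K
Heat flows outward, so T_out = T_in − ΔT = 284 − 245.3 = 38.7 °C

T_out = 38.7 °C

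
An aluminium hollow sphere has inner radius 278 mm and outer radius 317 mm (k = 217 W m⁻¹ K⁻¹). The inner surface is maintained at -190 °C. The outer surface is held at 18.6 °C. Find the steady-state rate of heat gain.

Q = 1290 kW

Q = 4πk·ΔT/(1/r₁ − 1/r₂) = 4π × 217 × 208.6 / (1/0.278 − 1/0.317) = 1.29×10^6 W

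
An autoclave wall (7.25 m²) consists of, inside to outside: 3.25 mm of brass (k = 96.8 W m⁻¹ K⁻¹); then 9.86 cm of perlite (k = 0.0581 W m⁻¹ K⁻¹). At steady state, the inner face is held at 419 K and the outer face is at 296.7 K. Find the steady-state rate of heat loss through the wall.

Q = 522 W

Resistance network (inner→outer):
  R_brass = L/(kA) = 0.00325/(96.8·7.25) = 4.631×10^-6 K/W
  R_perlite = L/(kA) = 0.0986/(0.0581·7.25) = 0.2341 K/W
ΣR = 4.631×10^-6 + 0.2341 = 0.2341 K/W
Q = ΔT/ΣR = (419 K − 296.7 K)/0.2341 = 522 W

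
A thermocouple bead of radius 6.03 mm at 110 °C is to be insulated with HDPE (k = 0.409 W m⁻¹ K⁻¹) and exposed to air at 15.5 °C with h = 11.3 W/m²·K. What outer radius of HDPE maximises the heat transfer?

r_cr = 7.24 cm

For a sphere, r_cr = 2k_ins/h = 2·0.409/11.3 = 0.0724 m = 7.24 cm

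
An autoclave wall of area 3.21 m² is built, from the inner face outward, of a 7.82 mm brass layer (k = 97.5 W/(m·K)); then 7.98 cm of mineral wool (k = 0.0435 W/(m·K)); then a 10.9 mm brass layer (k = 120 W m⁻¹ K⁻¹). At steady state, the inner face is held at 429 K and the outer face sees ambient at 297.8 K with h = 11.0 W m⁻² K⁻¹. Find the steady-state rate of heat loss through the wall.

Q = 219 W

Treat each layer as a resistance in series:
  R_brass = L/(kA) = 0.00782/(97.5·3.21) = 2.499×10^-5 K/W
  R_mineral wool = L/(kA) = 0.0798/(0.0435·3.21) = 0.5715 K/W
  R_brass = L/(kA) = 0.0109/(120·3.21) = 2.830×10^-5 K/W
  R_conv,out = 1/(hA) = 1/(11.0·3.21) = 0.02832 K/W
ΣR = 2.499×10^-5 + 0.5715 + 2.830×10^-5 + 0.02832 = 0.5999 K/W
Q = ΔT/ΣR = (429 K − 297.8 K)/0.5999 = 219 W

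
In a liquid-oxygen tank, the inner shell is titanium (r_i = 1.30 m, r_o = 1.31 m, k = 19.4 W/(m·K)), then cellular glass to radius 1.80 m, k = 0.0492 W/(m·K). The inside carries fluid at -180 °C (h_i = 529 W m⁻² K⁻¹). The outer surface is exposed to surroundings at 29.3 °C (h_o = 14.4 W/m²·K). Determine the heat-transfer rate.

Resistance network (inner→outer):
  R_conv,in = 1/(4πr²h) = 1/(4π·1.30²·529) = 8.901×10^-5 K/W
  R_titanium = (1/1.30 − 1/1.31)/(4πk) = 0.005872/(4π·19.4) = 2.409×10^-5 K/W
  R_cellular glass = (1/1.31 − 1/1.80)/(4πk) = 0.2078/(4π·0.0492) = 0.3361 K/W
  R_conv,out = 1/(4πr²h) = 1/(4π·1.80²·14.4) = 0.001706 K/W
ΣR = 8.901×10^-5 + 2.409×10^-5 + 0.3361 + 0.001706 = 0.3379 K/W
Q = ΔT/ΣR = (-180 °C − 29.3 °C)/0.3379 = -619 W
(Negative Q ⇒ heat flows inward; heat gain = 619 W.)

Q = 619 W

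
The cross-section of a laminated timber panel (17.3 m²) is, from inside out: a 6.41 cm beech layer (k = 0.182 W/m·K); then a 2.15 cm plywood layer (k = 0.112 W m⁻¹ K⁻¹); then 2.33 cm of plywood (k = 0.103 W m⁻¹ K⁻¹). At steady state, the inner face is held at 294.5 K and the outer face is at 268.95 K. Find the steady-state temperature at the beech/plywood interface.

Series thermal resistances, inner to outer:
  R_beech = L/(kA) = 0.0641/(0.182·17.3) = 0.02036 K/W
  R_plywood = L/(kA) = 0.0215/(0.112·17.3) = 0.01110 K/W
  R_plywood = L/(kA) = 0.0233/(0.103·17.3) = 0.01308 K/W
ΣR = 0.02036 + 0.01110 + 0.01308 = 0.04454 K/W
Q = ΔT/ΣR = (294.5 K − 268.95 K)/0.04454 = 573.6 W
From the inner boundary to the beech/plywood interface, ΣR_partial = 0.02036 K/W.
T_interface = T_in − Q·ΣR_partial = 294.5 K − (573.6)(0.02036) = 282.82 K

T = 282.82 K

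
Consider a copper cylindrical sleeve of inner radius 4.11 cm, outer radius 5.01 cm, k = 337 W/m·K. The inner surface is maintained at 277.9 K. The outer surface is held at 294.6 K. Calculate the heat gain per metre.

Q' = 2πk·ΔT/ln(r₂/r₁) = 2π × 337 × 16.7 / ln(0.0501/0.0411) = 1.79×10^5 W/m

Q' = 1.79×10^5 W/m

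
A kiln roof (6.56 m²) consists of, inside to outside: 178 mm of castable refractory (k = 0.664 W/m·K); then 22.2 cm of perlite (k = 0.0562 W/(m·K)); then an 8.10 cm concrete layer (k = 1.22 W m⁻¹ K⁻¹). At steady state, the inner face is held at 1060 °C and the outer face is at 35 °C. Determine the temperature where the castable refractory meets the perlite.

Series thermal resistances, inner to outer:
  R_castable refractory = L/(kA) = 0.178/(0.664·6.56) = 0.04086 K/W
  R_perlite = L/(kA) = 0.222/(0.0562·6.56) = 0.6022 K/W
  R_concrete = L/(kA) = 0.0810/(1.22·6.56) = 0.01012 K/W
ΣR = 0.04086 + 0.6022 + 0.01012 = 0.6532 K/W
Q = ΔT/ΣR = (1060 °C − 35 °C)/0.6532 = 1569 W
From the inner boundary to the castable refractory/perlite interface, ΣR_partial = 0.04086 K/W.
T_interface = T_in − Q·ΣR_partial = 1060 °C − (1569)(0.04086) = 996 °C

T = 996 °C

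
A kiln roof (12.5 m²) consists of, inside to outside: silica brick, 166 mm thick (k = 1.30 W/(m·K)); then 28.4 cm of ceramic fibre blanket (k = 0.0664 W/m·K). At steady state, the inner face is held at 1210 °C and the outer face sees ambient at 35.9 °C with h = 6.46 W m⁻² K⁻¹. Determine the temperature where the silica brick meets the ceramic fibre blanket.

Treat each layer as a resistance in series:
  R_silica brick = L/(kA) = 0.166/(1.30·12.5) = 0.01022 K/W
  R_ceramic fibre blanket = L/(kA) = 0.284/(0.0664·12.5) = 0.3422 K/W
  R_conv,out = 1/(hA) = 1/(6.46·12.5) = 0.01238 K/W
ΣR = 0.01022 + 0.3422 + 0.01238 = 0.3648 K/W
Q = ΔT/ΣR = (1210 °C − 35.9 °C)/0.3648 = 3218 W
From the inner boundary to the silica brick/ceramic fibre blanket interface, ΣR_partial = 0.01022 K/W.
T_interface = T_in − Q·ΣR_partial = 1210 °C − (3218)(0.01022) = 1177 °C

T = 1177 °C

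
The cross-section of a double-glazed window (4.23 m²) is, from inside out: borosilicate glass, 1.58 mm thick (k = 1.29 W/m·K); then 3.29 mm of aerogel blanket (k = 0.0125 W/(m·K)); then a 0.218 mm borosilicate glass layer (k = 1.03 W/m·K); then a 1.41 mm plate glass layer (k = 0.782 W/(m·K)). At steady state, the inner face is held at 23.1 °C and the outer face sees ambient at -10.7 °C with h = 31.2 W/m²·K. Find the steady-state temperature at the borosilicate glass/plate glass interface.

T = -6.87 °C

Treat each layer as a resistance in series:
  R_borosilicate glass = L/(kA) = 0.00158/(1.29·4.23) = 2.896×10^-4 K/W
  R_aerogel blanket = L/(kA) = 0.00329/(0.0125·4.23) = 0.06222 K/W
  R_borosilicate glass = L/(kA) = 2.18×10^-4/(1.03·4.23) = 5.004×10^-5 K/W
  R_plate glass = L/(kA) = 0.00141/(0.782·4.23) = 4.263×10^-4 K/W
  R_conv,out = 1/(hA) = 1/(31.2·4.23) = 0.007577 K/W
ΣR = 2.896×10^-4 + 0.06222 + 5.004×10^-5 + 4.263×10^-4 + 0.007577 = 0.07056 K/W
Q = ΔT/ΣR = (23.1 °C − -10.7 °C)/0.07056 = 479.0 W
From the inner boundary to the borosilicate glass/plate glass interface, ΣR_partial = 0.06256 K/W.
T_interface = T_in − Q·ΣR_partial = 23.1 °C − (479.0)(0.06256) = -6.87 °C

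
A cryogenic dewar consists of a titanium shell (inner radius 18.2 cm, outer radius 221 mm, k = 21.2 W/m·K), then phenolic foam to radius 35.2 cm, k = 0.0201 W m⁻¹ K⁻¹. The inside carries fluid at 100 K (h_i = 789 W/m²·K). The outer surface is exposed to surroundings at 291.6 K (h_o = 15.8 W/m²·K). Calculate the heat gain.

Q = 28.5 W

Treat each layer as a resistance in series:
  R_conv,in = 1/(4πr²h) = 1/(4π·0.182²·789) = 0.003045 K/W
  R_titanium = (1/0.182 − 1/0.221)/(4πk) = 0.9696/(4π·21.2) = 0.003640 K/W
  R_phenolic foam = (1/0.221 − 1/0.352)/(4πk) = 1.684/(4π·0.0201) = 6.667 K/W
  R_conv,out = 1/(4πr²h) = 1/(4π·0.352²·15.8) = 0.04065 K/W
ΣR = 0.003045 + 0.003640 + 6.667 + 0.04065 = 6.714 K/W
Q = ΔT/ΣR = (100 K − 291.6 K)/6.714 = -28.5 W
(Negative Q ⇒ heat flows inward; heat gain = 28.5 W.)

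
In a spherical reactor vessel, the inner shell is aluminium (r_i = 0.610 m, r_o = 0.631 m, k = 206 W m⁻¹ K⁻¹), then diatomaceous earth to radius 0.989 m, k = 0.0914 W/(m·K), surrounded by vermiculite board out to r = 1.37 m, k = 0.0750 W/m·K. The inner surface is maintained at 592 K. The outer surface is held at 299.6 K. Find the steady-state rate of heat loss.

Treat each layer as a resistance in series:
  R_aluminium = (1/0.610 − 1/0.631)/(4πk) = 0.05456/(4π·206) = 2.108×10^-5 K/W
  R_diatomaceous earth = (1/0.631 − 1/0.989)/(4πk) = 0.5737/(4π·0.0914) = 0.4995 K/W
  R_vermiculite board = (1/0.989 − 1/1.37)/(4πk) = 0.2812/(4π·0.0750) = 0.2984 K/W
ΣR = 2.108×10^-5 + 0.4995 + 0.2984 = 0.7979 K/W
Q = ΔT/ΣR = (592 K − 299.6 K)/0.7979 = 366 W

Q = 366 W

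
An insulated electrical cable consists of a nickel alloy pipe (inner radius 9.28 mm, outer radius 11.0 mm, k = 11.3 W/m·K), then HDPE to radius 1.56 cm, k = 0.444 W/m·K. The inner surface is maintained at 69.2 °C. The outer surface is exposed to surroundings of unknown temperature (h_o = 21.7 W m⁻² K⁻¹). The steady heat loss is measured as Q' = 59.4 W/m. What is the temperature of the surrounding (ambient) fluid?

Sum the resistances:
  R'_nickel alloy = ln(0.0110/0.00928)/(2πk) = 0.1700/(2π·11.3) = 0.002395 m·K/W
  R'_HDPE = ln(0.0156/0.0110)/(2πk) = 0.3494/(2π·0.444) = 0.1252 m·K/W
  R'_conv,out = 1/(2πr h) = 1/(2π·0.0156·21.7) = 0.4701 m·K/W
ΣR = 0.5978 m·K/W
ΔT = Q'·ΣR = 59.4 × 0.5978 = 35.51 K
Heat flows outward, so T_out = T_in − ΔT = 69.2 − 35.51 = 33.7 °C

T_out = 33.7 °C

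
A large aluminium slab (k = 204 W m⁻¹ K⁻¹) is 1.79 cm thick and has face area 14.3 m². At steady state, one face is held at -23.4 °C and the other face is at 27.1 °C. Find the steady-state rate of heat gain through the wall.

Q = kA·ΔT/L = 204 × 14.3 × |-23.4 °C − 27.1 °C| / 0.0179 = 8.23×10^6 W

Q = 8.23×10^6 W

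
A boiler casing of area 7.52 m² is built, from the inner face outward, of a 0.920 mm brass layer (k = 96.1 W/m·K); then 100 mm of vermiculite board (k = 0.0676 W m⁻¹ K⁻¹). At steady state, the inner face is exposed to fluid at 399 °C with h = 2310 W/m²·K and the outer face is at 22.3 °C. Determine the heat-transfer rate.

Q = 1910 W

Series thermal resistances, inner to outer:
  R_conv,in = 1/(hA) = 1/(2310·7.52) = 5.757×10^-5 K/W
  R_brass = L/(kA) = 9.20×10^-4/(96.1·7.52) = 1.273×10^-6 K/W
  R_vermiculite board = L/(kA) = 0.100/(0.0676·7.52) = 0.1967 K/W
ΣR = 5.757×10^-5 + 1.273×10^-6 + 0.1967 = 0.1968 K/W
Q = ΔT/ΣR = (399 °C − 22.3 °C)/0.1968 = 1910 W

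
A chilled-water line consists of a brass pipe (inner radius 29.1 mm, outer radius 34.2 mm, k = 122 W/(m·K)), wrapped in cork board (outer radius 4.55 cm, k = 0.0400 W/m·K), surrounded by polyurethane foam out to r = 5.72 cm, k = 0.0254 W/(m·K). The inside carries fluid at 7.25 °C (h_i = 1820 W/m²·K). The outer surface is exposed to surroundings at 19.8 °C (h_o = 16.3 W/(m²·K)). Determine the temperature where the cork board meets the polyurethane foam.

Treat each layer as a resistance in series:
  R'_conv,in = 1/(2πr h) = 1/(2π·0.0291·1820) = 0.003005 m·K/W
  R'_brass = ln(0.0342/0.0291)/(2πk) = 0.1615/(2π·122) = 2.107×10^-4 m·K/W
  R'_cork board = ln(0.0455/0.0342)/(2πk) = 0.2855/(2π·0.0400) = 1.136 m·K/W
  R'_polyurethane foam = ln(0.0572/0.0455)/(2πk) = 0.2288/(2π·0.0254) = 1.434 m·K/W
  R'_conv,out = 1/(2πr h) = 1/(2π·0.0572·16.3) = 0.1707 m·K/W
ΣR = 0.003005 + 2.107×10^-4 + 1.136 + 1.434 + 0.1707 = 2.744 m·K/W
Q' = ΔT/ΣR = (7.25 °C − 19.8 °C)/2.744 = -4.574 W/m
From the inner boundary to the cork board/polyurethane foam interface, ΣR_partial = 1.139 m·K/W.
T_interface = T_in − Q'·ΣR_partial = 7.25 °C − (-4.574)(1.139) = 12.5 °C

T = 12.5 °C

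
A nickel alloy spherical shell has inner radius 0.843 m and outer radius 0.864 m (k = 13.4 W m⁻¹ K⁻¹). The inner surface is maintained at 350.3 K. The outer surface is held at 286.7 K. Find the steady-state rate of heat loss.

Q = 4πk·ΔT/(1/r₁ − 1/r₂) = 4π × 13.4 × 63.6 / (1/0.843 − 1/0.864) = 3.71×10^5 W

Q = 371 kW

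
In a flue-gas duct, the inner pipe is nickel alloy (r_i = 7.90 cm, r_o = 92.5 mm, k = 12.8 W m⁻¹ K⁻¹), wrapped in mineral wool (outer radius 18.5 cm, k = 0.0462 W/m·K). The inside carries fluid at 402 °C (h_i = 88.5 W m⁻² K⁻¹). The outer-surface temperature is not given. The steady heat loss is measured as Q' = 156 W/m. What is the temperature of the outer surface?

Sum the resistances:
  R'_conv,in = 1/(2πr h) = 1/(2π·0.0790·88.5) = 0.02276 m·K/W
  R'_nickel alloy = ln(0.0925/0.0790)/(2πk) = 0.1578/(2π·12.8) = 0.001962 m·K/W
  R'_mineral wool = ln(0.185/0.0925)/(2πk) = 0.6931/(2π·0.0462) = 2.388 m·K/W
ΣR = 2.413 m·K/W
ΔT = Q'·ΣR = 156 × 2.413 = 376.4 K
Heat flows outward, so T_out = T_in − ΔT = 402 − 376.4 = 25.6 °C

T_out = 25.6 °C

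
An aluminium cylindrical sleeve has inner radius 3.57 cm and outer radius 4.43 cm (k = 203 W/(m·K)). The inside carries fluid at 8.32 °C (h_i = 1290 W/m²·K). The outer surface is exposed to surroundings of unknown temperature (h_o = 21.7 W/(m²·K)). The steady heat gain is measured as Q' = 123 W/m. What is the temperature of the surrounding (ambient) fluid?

Sum the resistances:
  R'_conv,in = 1/(2πr h) = 1/(2π·0.0357·1290) = 0.003456 m·K/W
  R'_aluminium = ln(0.0443/0.0357)/(2πk) = 0.2158/(2π·203) = 1.692×10^-4 m·K/W
  R'_conv,out = 1/(2πr h) = 1/(2π·0.0443·21.7) = 0.1656 m·K/W
ΣR = 0.1692 m·K/W
ΔT = Q'·ΣR = 123 × 0.1692 = 20.81 K
Heat flows inward, so T_out = T_in + ΔT = 8.32 + 20.81 = 29.1 °C

T_out = 29.1 °C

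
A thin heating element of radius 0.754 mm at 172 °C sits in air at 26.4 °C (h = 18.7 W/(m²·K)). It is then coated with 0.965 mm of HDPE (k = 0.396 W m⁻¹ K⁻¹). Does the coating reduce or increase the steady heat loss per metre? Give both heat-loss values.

increases: 12.9 → 27.6 W/m

Critical radius for a cylinder: r_cr = k/h = 0.0212 m = 2.12 cm.
Outer radius after coating: r₂ = 7.54×10^-4 + 9.65×10^-4 = 0.001719 m.
Since r₁ < r_cr and r₂ ≤ r_cr, the coating moves toward the maximum at r_cr — heat loss rises.
Bare: R = 1/(2πr₁h) = 11.29 m·K/W; Q = 145.6/11.29 = 12.9 W/m.
Coated: R = R_cond + R_conv = 5.282 m·K/W; Q = 145.6/5.282 = 27.6 W/m.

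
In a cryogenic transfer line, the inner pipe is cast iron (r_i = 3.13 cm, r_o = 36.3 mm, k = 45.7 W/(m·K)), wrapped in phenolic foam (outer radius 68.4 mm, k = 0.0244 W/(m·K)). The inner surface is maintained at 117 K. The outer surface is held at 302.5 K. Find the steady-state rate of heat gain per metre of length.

Treat each layer as a resistance in series:
  R'_cast iron = ln(0.0363/0.0313)/(2πk) = 0.1482/(2π·45.7) = 5.161×10^-4 m·K/W
  R'_phenolic foam = ln(0.0684/0.0363)/(2πk) = 0.6336/(2π·0.0244) = 4.133 m·K/W
ΣR = 5.161×10^-4 + 4.133 = 4.134 m·K/W
Q' = ΔT/ΣR = (117 K − 302.5 K)/4.134 = -44.9 W/m
(Negative Q' ⇒ heat flows inward; heat gain = 44.9 W/m.)

Q' = 44.9 W/m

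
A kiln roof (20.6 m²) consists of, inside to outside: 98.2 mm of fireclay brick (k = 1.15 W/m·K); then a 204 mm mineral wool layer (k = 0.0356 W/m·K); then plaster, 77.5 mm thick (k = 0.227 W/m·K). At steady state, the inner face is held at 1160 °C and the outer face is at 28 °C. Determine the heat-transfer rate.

Q = 3790 W

Series thermal resistances, inner to outer:
  R_fireclay brick = L/(kA) = 0.0982/(1.15·20.6) = 0.004145 K/W
  R_mineral wool = L/(kA) = 0.204/(0.0356·20.6) = 0.2782 K/W
  R_plaster = L/(kA) = 0.0775/(0.227·20.6) = 0.01657 K/W
ΣR = 0.004145 + 0.2782 + 0.01657 = 0.2989 K/W
Q = ΔT/ΣR = (1160 °C − 28 °C)/0.2989 = 3790 W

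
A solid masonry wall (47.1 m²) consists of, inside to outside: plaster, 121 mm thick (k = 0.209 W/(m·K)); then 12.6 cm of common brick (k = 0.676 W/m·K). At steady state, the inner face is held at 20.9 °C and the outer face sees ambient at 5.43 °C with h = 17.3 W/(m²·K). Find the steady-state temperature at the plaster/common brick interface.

T = 10.0 °C

Resistance network (inner→outer):
  R_plaster = L/(kA) = 0.121/(0.209·47.1) = 0.01229 K/W
  R_common brick = L/(kA) = 0.126/(0.676·47.1) = 0.003957 K/W
  R_conv,out = 1/(hA) = 1/(17.3·47.1) = 0.001227 K/W
ΣR = 0.01229 + 0.003957 + 0.001227 = 0.01747 K/W
Q = ΔT/ΣR = (20.9 °C − 5.43 °C)/0.01747 = 885.5 W
From the inner boundary to the plaster/common brick interface, ΣR_partial = 0.01229 K/W.
T_interface = T_in − Q·ΣR_partial = 20.9 °C − (885.5)(0.01229) = 10.0 °C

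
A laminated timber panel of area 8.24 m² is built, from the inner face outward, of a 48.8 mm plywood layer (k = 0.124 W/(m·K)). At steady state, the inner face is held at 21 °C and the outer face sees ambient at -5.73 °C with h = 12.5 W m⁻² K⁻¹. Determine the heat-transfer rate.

Q = 465 W

Resistance network (inner→outer):
  R_plywood = L/(kA) = 0.0488/(0.124·8.24) = 0.04776 K/W
  R_conv,out = 1/(hA) = 1/(12.5·8.24) = 0.009709 K/W
ΣR = 0.04776 + 0.009709 = 0.05747 K/W
Q = ΔT/ΣR = (21 °C − -5.73 °C)/0.05747 = 465 W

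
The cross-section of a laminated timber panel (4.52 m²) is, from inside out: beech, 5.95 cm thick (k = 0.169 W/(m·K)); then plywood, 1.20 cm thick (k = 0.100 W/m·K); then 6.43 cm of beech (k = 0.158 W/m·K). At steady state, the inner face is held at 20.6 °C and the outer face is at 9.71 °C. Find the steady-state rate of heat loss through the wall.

Q = 56.0 W

Series thermal resistances, inner to outer:
  R_beech = L/(kA) = 0.0595/(0.169·4.52) = 0.07789 K/W
  R_plywood = L/(kA) = 0.0120/(0.100·4.52) = 0.02655 K/W
  R_beech = L/(kA) = 0.0643/(0.158·4.52) = 0.09004 K/W
ΣR = 0.07789 + 0.02655 + 0.09004 = 0.1945 K/W
Q = ΔT/ΣR = (20.6 °C − 9.71 °C)/0.1945 = 56.0 W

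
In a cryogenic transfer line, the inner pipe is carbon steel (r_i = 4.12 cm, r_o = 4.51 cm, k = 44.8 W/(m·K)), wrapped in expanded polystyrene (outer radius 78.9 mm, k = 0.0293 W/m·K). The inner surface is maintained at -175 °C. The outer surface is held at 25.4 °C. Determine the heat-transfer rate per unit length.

Q' = 66.0 W/m

Resistance network (inner→outer):
  R'_carbon steel = ln(0.0451/0.0412)/(2πk) = 0.09044/(2π·44.8) = 3.213×10^-4 m·K/W
  R'_expanded polystyrene = ln(0.0789/0.0451)/(2πk) = 0.5593/(2π·0.0293) = 3.038 m·K/W
ΣR = 3.213×10^-4 + 3.038 = 3.038 m·K/W
Q' = ΔT/ΣR = (-175 °C − 25.4 °C)/3.038 = -66.0 W/m
(Negative Q' ⇒ heat flows inward; heat gain = 66.0 W/m.)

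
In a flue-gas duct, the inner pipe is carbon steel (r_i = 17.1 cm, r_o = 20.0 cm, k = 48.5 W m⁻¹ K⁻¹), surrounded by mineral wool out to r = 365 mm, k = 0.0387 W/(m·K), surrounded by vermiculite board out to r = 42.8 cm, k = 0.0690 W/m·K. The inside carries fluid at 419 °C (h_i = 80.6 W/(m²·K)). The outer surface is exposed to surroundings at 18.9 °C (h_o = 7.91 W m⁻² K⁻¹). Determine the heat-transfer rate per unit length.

Q' = 138 W/m

Resistance network (inner→outer):
  R'_conv,in = 1/(2πr h) = 1/(2π·0.171·80.6) = 0.01155 m·K/W
  R'_carbon steel = ln(0.200/0.171)/(2πk) = 0.1567/(2π·48.5) = 5.141×10^-4 m·K/W
  R'_mineral wool = ln(0.365/0.200)/(2πk) = 0.6016/(2π·0.0387) = 2.474 m·K/W
  R'_vermiculite board = ln(0.428/0.365)/(2πk) = 0.1592/(2π·0.0690) = 0.3673 m·K/W
  R'_conv,out = 1/(2πr h) = 1/(2π·0.428·7.91) = 0.04701 m·K/W
ΣR = 0.01155 + 5.141×10^-4 + 2.474 + 0.3673 + 0.04701 = 2.900 m·K/W
Q' = ΔT/ΣR = (419 °C − 18.9 °C)/2.900 = 138 W/m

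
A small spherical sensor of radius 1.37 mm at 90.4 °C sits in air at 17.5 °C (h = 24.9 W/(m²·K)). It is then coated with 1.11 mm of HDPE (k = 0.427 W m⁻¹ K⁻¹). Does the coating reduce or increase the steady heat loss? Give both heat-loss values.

Critical radius for a sphere: r_cr = 2k/h = 0.0343 m = 3.43 cm.
Outer radius after coating: r₂ = 0.00137 + 0.00111 = 0.00248 m.
Since r₁ < r_cr and r₂ ≤ r_cr, the coating moves toward the maximum at r_cr — heat loss rises.
Bare: R = 1/(4πr₁²h) = 1703 K/W; Q = 72.9/1703 = 0.0428 W.
Coated: R = R_cond + R_conv = 580.5 K/W; Q = 72.9/580.5 = 0.126 W.

increases: 0.0428 → 0.126 W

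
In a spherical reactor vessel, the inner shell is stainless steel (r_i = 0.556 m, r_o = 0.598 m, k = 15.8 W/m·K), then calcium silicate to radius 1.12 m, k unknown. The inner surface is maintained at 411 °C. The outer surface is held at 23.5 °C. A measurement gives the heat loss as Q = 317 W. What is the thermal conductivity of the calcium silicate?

ΣR = ΔT/Q = |411 − 23.5|/317 = 1.222 K/W
Known resistances:
  R_stainless steel = (1/0.556 − 1/0.598)/(4πk) = 0.1263/(4π·15.8) = 6.362×10^-4 K/W
R_calcium silicate = ΣR − ΣR_known = 1.222 − 6.362×10^-4 = 1.221 K/W
(1/r₁−1/r₂)/(4πk) = 1.221 ⇒ k = 0.7794/(4π·1.221) = 0.0508 W/m·K

k = 0.0508 W/m·K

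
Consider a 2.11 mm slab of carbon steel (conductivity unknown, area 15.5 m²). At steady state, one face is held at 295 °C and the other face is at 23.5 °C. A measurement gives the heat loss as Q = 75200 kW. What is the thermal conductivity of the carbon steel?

ΣR = ΔT/Q = |295 − 23.5|/7.52×10^7 = 3.610×10^-6 K/W
L/(kA) = 3.610×10^-6 ⇒ k = 0.00211/(3.610×10^-6·15.5) = 37.7 W/m·K

k = 37.7 W/m·K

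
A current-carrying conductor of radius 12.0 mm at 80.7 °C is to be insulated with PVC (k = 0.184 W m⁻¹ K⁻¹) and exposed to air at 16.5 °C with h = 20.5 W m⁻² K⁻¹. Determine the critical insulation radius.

r_cr = 0.898 cm

For a cylinder, r_cr = k_ins/h = 0.184/20.5 = 0.00898 m = 0.898 cm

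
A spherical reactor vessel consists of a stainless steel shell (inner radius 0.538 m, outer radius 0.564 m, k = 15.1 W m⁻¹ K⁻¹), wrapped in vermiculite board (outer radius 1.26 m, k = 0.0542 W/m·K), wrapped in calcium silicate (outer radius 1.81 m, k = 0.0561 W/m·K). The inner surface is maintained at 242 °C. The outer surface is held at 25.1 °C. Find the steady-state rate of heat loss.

Resistance network (inner→outer):
  R_stainless steel = (1/0.538 − 1/0.564)/(4πk) = 0.08569/(4π·15.1) = 4.516×10^-4 K/W
  R_vermiculite board = (1/0.564 − 1/1.26)/(4πk) = 0.9794/(4π·0.0542) = 1.438 K/W
  R_calcium silicate = (1/1.26 − 1/1.81)/(4πk) = 0.2412/(4π·0.0561) = 0.3421 K/W
ΣR = 4.516×10^-4 + 1.438 + 0.3421 = 1.781 K/W
Q = ΔT/ΣR = (242 °C − 25.1 °C)/1.781 = 122 W

Q = 122 W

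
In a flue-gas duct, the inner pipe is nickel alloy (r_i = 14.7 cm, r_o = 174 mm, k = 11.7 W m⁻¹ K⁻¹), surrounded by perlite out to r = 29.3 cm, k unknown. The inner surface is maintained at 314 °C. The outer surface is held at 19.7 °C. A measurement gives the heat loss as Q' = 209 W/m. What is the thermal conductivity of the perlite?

k = 0.0590 W/m·K

ΣR = ΔT/Q' = |314 − 19.7|/209 = 1.408 m·K/W
Known resistances:
  R'_nickel alloy = ln(0.174/0.147)/(2πk) = 0.1686/(2π·11.7) = 0.002294 m·K/W
R_perlite = ΣR − ΣR_known = 1.408 − 0.002294 = 1.406 m·K/W
ln(r₂/r₁)/(2πk) = 1.406 ⇒ k = 0.5211/(2π·1.406) = 0.0590 W/m·K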